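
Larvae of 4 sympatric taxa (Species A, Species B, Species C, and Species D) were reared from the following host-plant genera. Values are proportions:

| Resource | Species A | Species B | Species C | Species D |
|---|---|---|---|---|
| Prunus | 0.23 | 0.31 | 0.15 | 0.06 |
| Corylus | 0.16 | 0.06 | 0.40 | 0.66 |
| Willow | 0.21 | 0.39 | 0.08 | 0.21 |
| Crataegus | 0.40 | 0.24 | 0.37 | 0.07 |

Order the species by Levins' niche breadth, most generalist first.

Σp_Aᵢ² = 0.23² + 0.16² + 0.21² + 0.40² = 0.0529 + 0.0256 + 0.0441 + 0.1600 = 0.2826
B_A = 1 / 0.2826 = 3.5386
Σp_Bᵢ² = 0.31² + 0.06² + 0.39² + 0.24² = 0.0961 + 0.0036 + 0.1521 + 0.0576 = 0.3094
B_B = 1 / 0.3094 = 3.2321
Σp_Cᵢ² = 0.15² + 0.40² + 0.08² + 0.37² = 0.0225 + 0.1600 + 0.0064 + 0.1369 = 0.3258
B_C = 1 / 0.3258 = 3.0694
Σp_Dᵢ² = 0.06² + 0.66² + 0.21² + 0.07² = 0.0036 + 0.4356 + 0.0441 + 0.0049 = 0.4882
B_D = 1 / 0.4882 = 2.0483
Ranking by B (broadest → narrowest): Species A (3.54) > Species B (3.23) > Species C (3.07) > Species D (2.05)

Species A > Species B > Species C > Species D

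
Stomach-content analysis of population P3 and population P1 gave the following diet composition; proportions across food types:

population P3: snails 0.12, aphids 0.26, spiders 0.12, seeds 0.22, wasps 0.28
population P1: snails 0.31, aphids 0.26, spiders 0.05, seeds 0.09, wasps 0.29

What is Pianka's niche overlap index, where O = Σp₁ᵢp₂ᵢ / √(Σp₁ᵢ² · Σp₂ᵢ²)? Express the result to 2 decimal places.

Σ p₁ᵢp₂ᵢ = 0.0372 + 0.0676 + 0.0060 + 0.0198 + 0.0812 = 0.2118
Σp_1ᵢ² = 0.12² + 0.26² + 0.12² + 0.22² + 0.28² = 0.0144 + 0.0676 + 0.0144 + 0.0484 + 0.0784 = 0.2232
Σp_2ᵢ² = 0.31² + 0.26² + 0.05² + 0.09² + 0.29² = 0.0961 + 0.0676 + 0.0025 + 0.0081 + 0.0841 = 0.2584
O = 0.2118 / √(0.2232 × 0.2584) = 0.2118 / 0.24016 = 0.8819

0.88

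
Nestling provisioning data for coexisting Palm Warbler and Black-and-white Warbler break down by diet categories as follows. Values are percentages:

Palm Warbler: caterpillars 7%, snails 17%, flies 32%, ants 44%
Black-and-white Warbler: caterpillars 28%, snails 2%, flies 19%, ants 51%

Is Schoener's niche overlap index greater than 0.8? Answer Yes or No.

Convert percentages to proportions (divide by 100).
Σ|p₁ᵢ − p₂ᵢ| = 0.21 + 0.15 + 0.13 + 0.07 = 0.56
D = 1 − ½ × 0.56 = 1 − 0.280 = 0.7200
D = 0.7200 < 0.8 → No.

No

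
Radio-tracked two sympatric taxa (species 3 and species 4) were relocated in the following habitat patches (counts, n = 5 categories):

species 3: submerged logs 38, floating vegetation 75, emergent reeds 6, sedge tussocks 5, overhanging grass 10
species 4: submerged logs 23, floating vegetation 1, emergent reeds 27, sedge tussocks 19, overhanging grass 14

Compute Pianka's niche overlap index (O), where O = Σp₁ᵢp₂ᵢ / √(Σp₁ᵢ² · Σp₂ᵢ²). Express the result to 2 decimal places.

0.37

Proportions for species 3 (n=134): 38/134=0.2836, 75/134=0.5597, 6/134=0.0448, 5/134=0.0373, 10/134=0.0746
Proportions for species 4 (n=84): 23/84=0.2738, 1/84=0.0119, 27/84=0.3214, 19/84=0.2262, 14/84=0.1667
Σ p₁ᵢp₂ᵢ = 0.077650 + 0.006660 + 0.014399 + 0.008437 + 0.012436 = 0.119582
Σp_1ᵢ² = 0.2836² + 0.5597² + 0.0448² + 0.0373² + 0.0746² = 0.080429 + 0.313264 + 0.002007 + 0.001391 + 0.005565 = 0.402656
Σp_2ᵢ² = 0.2738² + 0.0119² + 0.3214² + 0.2262² + 0.1667² = 0.074966 + 0.000142 + 0.103298 + 0.051166 + 0.027789 = 0.257361
O = 0.119582 / √(0.402656 × 0.257361) = 0.119582 / 0.3219130 = 0.3715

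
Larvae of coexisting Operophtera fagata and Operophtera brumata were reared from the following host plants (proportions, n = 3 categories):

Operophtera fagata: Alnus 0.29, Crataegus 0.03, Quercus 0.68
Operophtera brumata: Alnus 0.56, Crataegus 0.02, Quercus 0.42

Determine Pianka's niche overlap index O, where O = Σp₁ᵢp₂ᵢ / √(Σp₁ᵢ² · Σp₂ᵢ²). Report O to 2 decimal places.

0.87

Σ p₁ᵢp₂ᵢ = 0.1624 + 0.0006 + 0.2856 = 0.4486
Σp_1ᵢ² = 0.29² + 0.03² + 0.68² = 0.0841 + 0.0009 + 0.4624 = 0.5474
Σp_2ᵢ² = 0.56² + 0.02² + 0.42² = 0.3136 + 0.0004 + 0.1764 = 0.4904
O = 0.4486 / √(0.5474 × 0.4904) = 0.4486 / 0.51812 = 0.8658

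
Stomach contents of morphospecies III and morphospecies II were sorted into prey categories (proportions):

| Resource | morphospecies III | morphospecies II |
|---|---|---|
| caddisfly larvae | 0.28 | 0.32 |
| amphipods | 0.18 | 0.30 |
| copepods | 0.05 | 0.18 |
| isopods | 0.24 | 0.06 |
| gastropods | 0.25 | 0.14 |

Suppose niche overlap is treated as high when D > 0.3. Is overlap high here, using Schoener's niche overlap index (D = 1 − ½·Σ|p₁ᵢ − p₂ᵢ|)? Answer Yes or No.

Yes

Σ|p₁ᵢ − p₂ᵢ| = 0.04 + 0.12 + 0.13 + 0.18 + 0.11 = 0.58
D = 1 − ½ × 0.58 = 1 − 0.290 = 0.7100
D = 0.7100 > 0.3 → Yes.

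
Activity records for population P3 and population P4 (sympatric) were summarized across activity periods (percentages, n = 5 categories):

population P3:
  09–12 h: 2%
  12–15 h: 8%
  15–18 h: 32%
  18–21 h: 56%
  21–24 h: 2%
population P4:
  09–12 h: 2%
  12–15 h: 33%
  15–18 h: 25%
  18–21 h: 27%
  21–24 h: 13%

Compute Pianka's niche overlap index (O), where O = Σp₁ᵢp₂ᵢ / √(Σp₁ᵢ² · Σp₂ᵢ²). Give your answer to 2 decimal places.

0.78

Convert percentages to proportions (divide by 100).
Σ p₁ᵢp₂ᵢ = 0.0004 + 0.0264 + 0.0800 + 0.1512 + 0.0026 = 0.2606
Σp_1ᵢ² = 0.02² + 0.08² + 0.32² + 0.56² + 0.02² = 0.0004 + 0.0064 + 0.1024 + 0.3136 + 0.0004 = 0.4232
Σp_2ᵢ² = 0.02² + 0.33² + 0.25² + 0.27² + 0.13² = 0.0004 + 0.1089 + 0.0625 + 0.0729 + 0.0169 = 0.2616
O = 0.2606 / √(0.4232 × 0.2616) = 0.2606 / 0.33273 = 0.7832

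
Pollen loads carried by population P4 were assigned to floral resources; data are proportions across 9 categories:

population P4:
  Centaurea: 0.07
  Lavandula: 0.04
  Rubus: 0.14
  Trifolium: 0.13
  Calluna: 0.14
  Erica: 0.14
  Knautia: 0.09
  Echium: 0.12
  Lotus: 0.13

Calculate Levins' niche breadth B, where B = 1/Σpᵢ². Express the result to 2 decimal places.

8.22

Σpᵢ² = 0.07² + 0.04² + 0.14² + 0.13² + 0.14² + 0.14² + 0.09² + 0.12² + 0.13² = 0.0049 + 0.0016 + 0.0196 + 0.0169 + 0.0196 + 0.0196 + 0.0081 + 0.0144 + 0.0169 = 0.1216
B = 1 / 0.1216 = 8.2237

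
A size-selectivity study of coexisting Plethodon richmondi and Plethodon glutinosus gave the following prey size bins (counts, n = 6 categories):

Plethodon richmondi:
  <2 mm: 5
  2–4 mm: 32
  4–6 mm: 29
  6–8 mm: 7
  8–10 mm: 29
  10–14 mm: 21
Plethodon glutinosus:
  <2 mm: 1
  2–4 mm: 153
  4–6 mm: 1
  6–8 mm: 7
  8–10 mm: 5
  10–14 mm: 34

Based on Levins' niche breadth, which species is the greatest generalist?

Plethodon richmondi

Proportions for Plethodon richmondi (n=123): 5/123=0.0407, 32/123=0.2602, 29/123=0.2358, 7/123=0.0569, 29/123=0.2358, 21/123=0.1707
Proportions for Plethodon glutinosus (n=201): 1/201=0.0050, 153/201=0.7612, 1/201=0.0050, 7/201=0.0348, 5/201=0.0249, 34/201=0.1692
Σp_richᵢ² = 0.0407² + 0.2602² + 0.2358² + 0.0569² + 0.2358² + 0.1707² = 0.001656 + 0.067704 + 0.055602 + 0.003238 + 0.055602 + 0.029138 = 0.212940
B_rich = 1 / 0.212940 = 4.6962
Σp_glutᵢ² = 0.0050² + 0.7612² + 0.0050² + 0.0348² + 0.0249² + 0.1692² = 0.000025 + 0.579425 + 0.000025 + 0.001211 + 0.000620 + 0.028629 = 0.609935
B_glut = 1 / 0.609935 = 1.6395
Highest B → broadest niche (most generalist): Plethodon richmondi (B = 4.70).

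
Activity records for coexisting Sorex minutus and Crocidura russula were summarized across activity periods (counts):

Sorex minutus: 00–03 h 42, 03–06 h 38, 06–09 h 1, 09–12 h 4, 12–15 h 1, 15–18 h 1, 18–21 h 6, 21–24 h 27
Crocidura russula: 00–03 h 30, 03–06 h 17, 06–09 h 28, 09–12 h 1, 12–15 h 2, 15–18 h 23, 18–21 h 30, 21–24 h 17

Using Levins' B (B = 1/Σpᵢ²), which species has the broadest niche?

Crocidura russula

Proportions for Sorex minutus (n=120): 42/120=0.3500, 38/120=0.3167, 1/120=0.0083, 4/120=0.0333, 1/120=0.0083, 1/120=0.0083, 6/120=0.0500, 27/120=0.2250
Proportions for Crocidura russula (n=148): 30/148=0.2027, 17/148=0.1149, 28/148=0.1892, 1/148=0.0068, 2/148=0.0135, 23/148=0.1554, 30/148=0.2027, 17/148=0.1149
Σp_minuᵢ² = 0.3500² + 0.3167² + 0.0083² + 0.0333² + 0.0083² + 0.0083² + 0.0500² + 0.2250² = 0.122500 + 0.100299 + 0.000069 + 0.001109 + 0.000069 + 0.000069 + 0.002500 + 0.050625 = 0.277240
B_minu = 1 / 0.277240 = 3.6070
Σp_russᵢ² = 0.2027² + 0.1149² + 0.1892² + 0.0068² + 0.0135² + 0.1554² + 0.2027² + 0.1149² = 0.041087 + 0.013202 + 0.035797 + 0.000046 + 0.000182 + 0.024149 + 0.041087 + 0.013202 = 0.168752
B_russ = 1 / 0.168752 = 5.9259
Highest B → broadest niche (most generalist): Crocidura russula (B = 5.93).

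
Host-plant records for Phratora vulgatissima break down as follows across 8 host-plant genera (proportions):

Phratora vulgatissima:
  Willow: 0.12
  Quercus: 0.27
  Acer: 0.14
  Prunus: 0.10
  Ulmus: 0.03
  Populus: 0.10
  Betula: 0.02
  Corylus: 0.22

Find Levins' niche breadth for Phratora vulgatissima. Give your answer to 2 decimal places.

Σpᵢ² = 0.12² + 0.27² + 0.14² + 0.10² + 0.03² + 0.10² + 0.02² + 0.22² = 0.0144 + 0.0729 + 0.0196 + 0.0100 + 0.0009 + 0.0100 + 0.0004 + 0.0484 = 0.1766
B = 1 / 0.1766 = 5.6625

5.66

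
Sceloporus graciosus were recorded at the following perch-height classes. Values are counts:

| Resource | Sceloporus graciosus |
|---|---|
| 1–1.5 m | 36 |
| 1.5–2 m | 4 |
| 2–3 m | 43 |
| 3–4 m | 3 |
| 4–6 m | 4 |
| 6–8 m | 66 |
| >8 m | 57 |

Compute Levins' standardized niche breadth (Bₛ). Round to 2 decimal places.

Proportions for Sceloporus graciosus (n=213): 36/213=0.1690, 4/213=0.0188, 43/213=0.2019, 3/213=0.0141, 4/213=0.0188, 66/213=0.3099, 57/213=0.2676
Σpᵢ² = 0.1690² + 0.0188² + 0.2019² + 0.0141² + 0.0188² + 0.3099² + 0.2676² = 0.028561 + 0.000353 + 0.040764 + 0.000199 + 0.000353 + 0.096038 + 0.071610 = 0.237878
B = 1 / 0.237878 = 4.2038
Bₛ = (B − 1)/(n − 1) = (4.2038 − 1)/(7 − 1) = 3.2038/6 = 0.5340

0.53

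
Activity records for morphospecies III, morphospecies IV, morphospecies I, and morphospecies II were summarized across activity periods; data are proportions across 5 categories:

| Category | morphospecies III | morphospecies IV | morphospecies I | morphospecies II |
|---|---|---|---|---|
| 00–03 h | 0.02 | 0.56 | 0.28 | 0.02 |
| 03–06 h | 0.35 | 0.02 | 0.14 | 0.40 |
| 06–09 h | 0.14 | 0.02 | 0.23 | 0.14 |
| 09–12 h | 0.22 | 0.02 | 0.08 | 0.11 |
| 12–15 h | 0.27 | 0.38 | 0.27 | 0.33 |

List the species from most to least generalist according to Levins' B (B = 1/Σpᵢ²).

morphospecies I > morphospecies III > morphospecies II > morphospecies IV

Σp_IIIᵢ² = 0.02² + 0.35² + 0.14² + 0.22² + 0.27² = 0.0004 + 0.1225 + 0.0196 + 0.0484 + 0.0729 = 0.2638
B_III = 1 / 0.2638 = 3.7908
Σp_IVᵢ² = 0.56² + 0.02² + 0.02² + 0.02² + 0.38² = 0.3136 + 0.0004 + 0.0004 + 0.0004 + 0.1444 = 0.4592
B_IV = 1 / 0.4592 = 2.1777
Σp_Iᵢ² = 0.28² + 0.14² + 0.23² + 0.08² + 0.27² = 0.0784 + 0.0196 + 0.0529 + 0.0064 + 0.0729 = 0.2302
B_I = 1 / 0.2302 = 4.3440
Σp_IIᵢ² = 0.02² + 0.40² + 0.14² + 0.11² + 0.33² = 0.0004 + 0.1600 + 0.0196 + 0.0121 + 0.1089 = 0.3010
B_II = 1 / 0.3010 = 3.3223
Ranking by B (broadest → narrowest): morphospecies I (4.34) > morphospecies III (3.79) > morphospecies II (3.32) > morphospecies IV (2.18)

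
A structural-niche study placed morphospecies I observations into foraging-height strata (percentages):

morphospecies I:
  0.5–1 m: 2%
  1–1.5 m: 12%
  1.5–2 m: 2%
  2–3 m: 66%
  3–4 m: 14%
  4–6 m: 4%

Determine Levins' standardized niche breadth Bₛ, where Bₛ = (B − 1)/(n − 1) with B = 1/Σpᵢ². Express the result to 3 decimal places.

0.224

Convert percentages to proportions (divide by 100).
Σpᵢ² = 0.02² + 0.12² + 0.02² + 0.66² + 0.14² + 0.04² = 0.0004 + 0.0144 + 0.0004 + 0.4356 + 0.0196 + 0.0016 = 0.4720
B = 1 / 0.4720 = 2.11864
Bₛ = (B − 1)/(n − 1) = (2.11864 − 1)/(6 − 1) = 1.11864/5 = 0.22373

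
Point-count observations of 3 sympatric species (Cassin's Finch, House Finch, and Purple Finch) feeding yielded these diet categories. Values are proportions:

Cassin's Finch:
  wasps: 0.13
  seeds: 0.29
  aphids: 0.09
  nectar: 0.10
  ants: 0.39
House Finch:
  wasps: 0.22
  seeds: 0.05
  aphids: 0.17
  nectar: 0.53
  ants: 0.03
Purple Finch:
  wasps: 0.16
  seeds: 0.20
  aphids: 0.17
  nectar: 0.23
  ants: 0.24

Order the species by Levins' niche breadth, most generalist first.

Purple Finch > Cassin's Finch > House Finch

Σp_Cassᵢ² = 0.13² + 0.29² + 0.09² + 0.10² + 0.39² = 0.0169 + 0.0841 + 0.0081 + 0.0100 + 0.1521 = 0.2712
B_Cass = 1 / 0.2712 = 3.6873
Σp_Housᵢ² = 0.22² + 0.05² + 0.17² + 0.53² + 0.03² = 0.0484 + 0.0025 + 0.0289 + 0.2809 + 0.0009 = 0.3616
B_Hous = 1 / 0.3616 = 2.7655
Σp_Purpᵢ² = 0.16² + 0.20² + 0.17² + 0.23² + 0.24² = 0.0256 + 0.0400 + 0.0289 + 0.0529 + 0.0576 = 0.2050
B_Purp = 1 / 0.2050 = 4.8780
Ranking by B (broadest → narrowest): Purple Finch (4.88) > Cassin's Finch (3.69) > House Finch (2.77)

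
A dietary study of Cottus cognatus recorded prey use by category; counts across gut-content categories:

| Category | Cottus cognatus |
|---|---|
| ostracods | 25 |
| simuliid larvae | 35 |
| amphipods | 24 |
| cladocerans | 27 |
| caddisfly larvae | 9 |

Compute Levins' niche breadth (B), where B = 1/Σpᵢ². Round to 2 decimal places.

4.45

Proportions for Cottus cognatus (n=120): 25/120=0.2083, 35/120=0.2917, 24/120=0.2000, 27/120=0.2250, 9/120=0.0750
Σpᵢ² = 0.2083² + 0.2917² + 0.2000² + 0.2250² + 0.0750² = 0.043389 + 0.085089 + 0.040000 + 0.050625 + 0.005625 = 0.224728
B = 1 / 0.224728 = 4.4498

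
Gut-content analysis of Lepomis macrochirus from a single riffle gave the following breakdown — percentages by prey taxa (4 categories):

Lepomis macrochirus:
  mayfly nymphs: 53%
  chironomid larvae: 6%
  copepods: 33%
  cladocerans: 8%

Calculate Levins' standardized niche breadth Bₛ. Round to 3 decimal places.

Convert percentages to proportions (divide by 100).
Σpᵢ² = 0.53² + 0.06² + 0.33² + 0.08² = 0.2809 + 0.0036 + 0.1089 + 0.0064 = 0.3998
B = 1 / 0.3998 = 2.50125
Bₛ = (B − 1)/(n − 1) = (2.50125 − 1)/(4 − 1) = 1.50125/3 = 0.50042

0.500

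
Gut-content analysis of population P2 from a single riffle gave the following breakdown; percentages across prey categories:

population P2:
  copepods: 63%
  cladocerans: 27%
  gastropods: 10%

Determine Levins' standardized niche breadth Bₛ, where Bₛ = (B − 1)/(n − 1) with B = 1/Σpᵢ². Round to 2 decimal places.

Convert percentages to proportions (divide by 100).
Σpᵢ² = 0.63² + 0.27² + 0.10² = 0.3969 + 0.0729 + 0.0100 = 0.4798
B = 1 / 0.4798 = 2.0842
Bₛ = (B − 1)/(n − 1) = (2.0842 − 1)/(3 − 1) = 1.0842/2 = 0.5421

0.54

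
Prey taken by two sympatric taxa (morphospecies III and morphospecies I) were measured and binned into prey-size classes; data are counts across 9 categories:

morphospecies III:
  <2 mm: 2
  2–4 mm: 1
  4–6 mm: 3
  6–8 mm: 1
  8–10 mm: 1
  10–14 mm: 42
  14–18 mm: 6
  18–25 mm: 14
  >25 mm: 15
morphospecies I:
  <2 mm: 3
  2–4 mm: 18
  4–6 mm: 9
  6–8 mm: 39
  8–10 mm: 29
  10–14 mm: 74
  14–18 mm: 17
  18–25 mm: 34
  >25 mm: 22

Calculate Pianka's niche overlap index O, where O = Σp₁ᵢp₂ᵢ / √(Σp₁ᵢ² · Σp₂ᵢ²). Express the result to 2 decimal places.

0.87

Proportions for morphospecies III (n=85): 2/85=0.0235, 1/85=0.0118, 3/85=0.0353, 1/85=0.0118, 1/85=0.0118, 42/85=0.4941, 6/85=0.0706, 14/85=0.1647, 15/85=0.1765
Proportions for morphospecies I (n=245): 3/245=0.0122, 18/245=0.0735, 9/245=0.0367, 39/245=0.1592, 29/245=0.1184, 74/245=0.3020, 17/245=0.0694, 34/245=0.1388, 22/245=0.0898
Σ p₁ᵢp₂ᵢ = 0.000287 + 0.000867 + 0.001296 + 0.001879 + 0.001397 + 0.149218 + 0.004900 + 0.022860 + 0.015850 = 0.198554
Σp_1ᵢ² = 0.0235² + 0.0118² + 0.0353² + 0.0118² + 0.0118² + 0.4941² + 0.0706² + 0.1647² + 0.1765² = 0.000552 + 0.000139 + 0.001246 + 0.000139 + 0.000139 + 0.244135 + 0.004984 + 0.027126 + 0.031152 = 0.309612
Σp_2ᵢ² = 0.0122² + 0.0735² + 0.0367² + 0.1592² + 0.1184² + 0.3020² + 0.0694² + 0.1388² + 0.0898² = 0.000149 + 0.005402 + 0.001347 + 0.025345 + 0.014019 + 0.091204 + 0.004816 + 0.019265 + 0.008064 = 0.169611
O = 0.198554 / √(0.309612 × 0.169611) = 0.198554 / 0.2291585 = 0.8664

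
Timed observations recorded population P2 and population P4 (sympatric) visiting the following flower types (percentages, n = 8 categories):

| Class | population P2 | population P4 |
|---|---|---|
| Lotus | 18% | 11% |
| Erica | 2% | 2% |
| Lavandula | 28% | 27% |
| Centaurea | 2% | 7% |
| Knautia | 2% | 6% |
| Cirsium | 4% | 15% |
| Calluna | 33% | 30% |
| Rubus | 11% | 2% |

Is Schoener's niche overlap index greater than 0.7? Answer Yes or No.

Convert percentages to proportions (divide by 100).
Σ|p₁ᵢ − p₂ᵢ| = 0.07 + 0.00 + 0.01 + 0.05 + 0.04 + 0.11 + 0.03 + 0.09 = 0.40
D = 1 − ½ × 0.40 = 1 − 0.200 = 0.8000
D = 0.8000 > 0.7 → Yes.

Yes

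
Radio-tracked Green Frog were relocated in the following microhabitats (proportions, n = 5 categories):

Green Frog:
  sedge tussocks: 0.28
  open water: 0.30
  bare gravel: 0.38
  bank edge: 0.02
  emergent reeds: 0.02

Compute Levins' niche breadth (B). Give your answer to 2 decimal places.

Σpᵢ² = 0.28² + 0.30² + 0.38² + 0.02² + 0.02² = 0.0784 + 0.0900 + 0.1444 + 0.0004 + 0.0004 = 0.3136
B = 1 / 0.3136 = 3.1888

3.19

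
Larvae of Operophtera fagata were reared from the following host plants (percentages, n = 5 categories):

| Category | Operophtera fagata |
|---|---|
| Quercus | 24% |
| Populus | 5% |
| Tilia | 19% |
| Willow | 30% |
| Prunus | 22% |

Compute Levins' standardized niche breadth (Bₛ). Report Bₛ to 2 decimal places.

Convert percentages to proportions (divide by 100).
Σpᵢ² = 0.24² + 0.05² + 0.19² + 0.30² + 0.22² = 0.0576 + 0.0025 + 0.0361 + 0.0900 + 0.0484 = 0.2346
B = 1 / 0.2346 = 4.2626
Bₛ = (B − 1)/(n − 1) = (4.2626 − 1)/(5 − 1) = 3.2626/4 = 0.8157

0.82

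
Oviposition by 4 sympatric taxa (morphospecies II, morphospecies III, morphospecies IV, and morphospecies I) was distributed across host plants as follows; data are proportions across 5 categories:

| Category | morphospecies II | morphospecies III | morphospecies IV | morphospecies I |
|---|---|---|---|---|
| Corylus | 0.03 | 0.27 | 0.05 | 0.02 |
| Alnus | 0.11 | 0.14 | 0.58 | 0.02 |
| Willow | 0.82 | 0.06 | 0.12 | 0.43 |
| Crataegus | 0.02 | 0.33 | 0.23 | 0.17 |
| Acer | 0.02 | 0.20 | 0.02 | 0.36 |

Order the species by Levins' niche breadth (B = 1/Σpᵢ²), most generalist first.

morphospecies III > morphospecies I > morphospecies IV > morphospecies II

Σp_IIᵢ² = 0.03² + 0.11² + 0.82² + 0.02² + 0.02² = 0.0009 + 0.0121 + 0.6724 + 0.0004 + 0.0004 = 0.6862
B_II = 1 / 0.6862 = 1.4573
Σp_IIIᵢ² = 0.27² + 0.14² + 0.06² + 0.33² + 0.20² = 0.0729 + 0.0196 + 0.0036 + 0.1089 + 0.0400 = 0.2450
B_III = 1 / 0.2450 = 4.0816
Σp_IVᵢ² = 0.05² + 0.58² + 0.12² + 0.23² + 0.02² = 0.0025 + 0.3364 + 0.0144 + 0.0529 + 0.0004 = 0.4066
B_IV = 1 / 0.4066 = 2.4594
Σp_Iᵢ² = 0.02² + 0.02² + 0.43² + 0.17² + 0.36² = 0.0004 + 0.0004 + 0.1849 + 0.0289 + 0.1296 = 0.3442
B_I = 1 / 0.3442 = 2.9053
Ranking by B (broadest → narrowest): morphospecies III (4.08) > morphospecies I (2.91) > morphospecies IV (2.46) > morphospecies II (1.46)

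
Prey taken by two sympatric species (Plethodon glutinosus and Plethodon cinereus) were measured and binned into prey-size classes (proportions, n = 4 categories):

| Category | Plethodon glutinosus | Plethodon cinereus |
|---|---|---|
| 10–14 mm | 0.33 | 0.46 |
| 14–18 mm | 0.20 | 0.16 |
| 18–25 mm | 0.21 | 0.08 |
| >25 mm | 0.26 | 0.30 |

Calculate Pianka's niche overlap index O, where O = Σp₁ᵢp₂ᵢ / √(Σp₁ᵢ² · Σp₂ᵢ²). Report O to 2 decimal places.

Σ p₁ᵢp₂ᵢ = 0.1518 + 0.0320 + 0.0168 + 0.0780 = 0.2786
Σp_1ᵢ² = 0.33² + 0.20² + 0.21² + 0.26² = 0.1089 + 0.0400 + 0.0441 + 0.0676 = 0.2606
Σp_2ᵢ² = 0.46² + 0.16² + 0.08² + 0.30² = 0.2116 + 0.0256 + 0.0064 + 0.0900 = 0.3336
O = 0.2786 / √(0.2606 × 0.3336) = 0.2786 / 0.29485 = 0.9449

0.94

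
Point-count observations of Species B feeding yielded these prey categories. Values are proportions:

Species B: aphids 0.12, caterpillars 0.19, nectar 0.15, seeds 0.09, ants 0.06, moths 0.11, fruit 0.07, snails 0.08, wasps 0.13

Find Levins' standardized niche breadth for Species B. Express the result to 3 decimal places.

0.875

Σpᵢ² = 0.12² + 0.19² + 0.15² + 0.09² + 0.06² + 0.11² + 0.07² + 0.08² + 0.13² = 0.0144 + 0.0361 + 0.0225 + 0.0081 + 0.0036 + 0.0121 + 0.0049 + 0.0064 + 0.0169 = 0.1250
B = 1 / 0.1250 = 8.00000
Bₛ = (B − 1)/(n − 1) = (8.00000 − 1)/(9 − 1) = 7.00000/8 = 0.87500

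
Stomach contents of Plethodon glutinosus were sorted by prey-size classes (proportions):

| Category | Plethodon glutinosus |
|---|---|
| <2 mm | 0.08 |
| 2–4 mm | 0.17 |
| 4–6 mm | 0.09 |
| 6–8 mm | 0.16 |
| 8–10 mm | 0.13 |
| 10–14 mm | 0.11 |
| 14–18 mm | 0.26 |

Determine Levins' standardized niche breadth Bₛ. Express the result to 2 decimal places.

0.84

Σpᵢ² = 0.08² + 0.17² + 0.09² + 0.16² + 0.13² + 0.11² + 0.26² = 0.0064 + 0.0289 + 0.0081 + 0.0256 + 0.0169 + 0.0121 + 0.0676 = 0.1656
B = 1 / 0.1656 = 6.0386
Bₛ = (B − 1)/(n − 1) = (6.0386 − 1)/(7 − 1) = 5.0386/6 = 0.8398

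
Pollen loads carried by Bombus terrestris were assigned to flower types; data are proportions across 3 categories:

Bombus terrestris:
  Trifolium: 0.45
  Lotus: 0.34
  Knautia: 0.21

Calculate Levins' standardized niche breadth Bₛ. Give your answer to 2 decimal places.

0.88

Σpᵢ² = 0.45² + 0.34² + 0.21² = 0.2025 + 0.1156 + 0.0441 = 0.3622
B = 1 / 0.3622 = 2.7609
Bₛ = (B − 1)/(n − 1) = (2.7609 − 1)/(3 − 1) = 1.7609/2 = 0.8805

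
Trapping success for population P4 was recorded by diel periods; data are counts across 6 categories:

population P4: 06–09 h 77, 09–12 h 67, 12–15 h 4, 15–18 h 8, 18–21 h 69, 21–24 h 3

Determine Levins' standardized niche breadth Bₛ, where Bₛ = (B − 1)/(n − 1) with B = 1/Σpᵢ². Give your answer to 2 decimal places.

Proportions for population P4 (n=228): 77/228=0.3377, 67/228=0.2939, 4/228=0.0175, 8/228=0.0351, 69/228=0.3026, 3/228=0.0132
Σpᵢ² = 0.3377² + 0.2939² + 0.0175² + 0.0351² + 0.3026² + 0.0132² = 0.114041 + 0.086377 + 0.000306 + 0.001232 + 0.091567 + 0.000174 = 0.293697
B = 1 / 0.293697 = 3.4049
Bₛ = (B − 1)/(n − 1) = (3.4049 − 1)/(6 − 1) = 2.4049/5 = 0.4810

0.48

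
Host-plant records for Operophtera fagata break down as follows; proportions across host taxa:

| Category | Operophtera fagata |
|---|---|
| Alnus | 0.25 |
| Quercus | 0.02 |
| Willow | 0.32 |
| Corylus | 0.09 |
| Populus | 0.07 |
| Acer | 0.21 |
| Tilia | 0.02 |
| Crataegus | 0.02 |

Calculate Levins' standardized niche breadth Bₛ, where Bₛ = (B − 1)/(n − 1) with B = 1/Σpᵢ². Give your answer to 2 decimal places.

0.50

Σpᵢ² = 0.25² + 0.02² + 0.32² + 0.09² + 0.07² + 0.21² + 0.02² + 0.02² = 0.0625 + 0.0004 + 0.1024 + 0.0081 + 0.0049 + 0.0441 + 0.0004 + 0.0004 = 0.2232
B = 1 / 0.2232 = 4.4803
Bₛ = (B − 1)/(n − 1) = (4.4803 − 1)/(8 − 1) = 3.4803/7 = 0.4972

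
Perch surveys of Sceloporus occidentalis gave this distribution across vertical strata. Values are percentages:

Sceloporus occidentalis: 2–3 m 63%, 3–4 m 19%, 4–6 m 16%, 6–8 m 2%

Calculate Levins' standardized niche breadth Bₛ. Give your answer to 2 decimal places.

0.39

Convert percentages to proportions (divide by 100).
Σpᵢ² = 0.63² + 0.19² + 0.16² + 0.02² = 0.3969 + 0.0361 + 0.0256 + 0.0004 = 0.4590
B = 1 / 0.4590 = 2.1786
Bₛ = (B − 1)/(n − 1) = (2.1786 − 1)/(4 − 1) = 1.1786/3 = 0.3929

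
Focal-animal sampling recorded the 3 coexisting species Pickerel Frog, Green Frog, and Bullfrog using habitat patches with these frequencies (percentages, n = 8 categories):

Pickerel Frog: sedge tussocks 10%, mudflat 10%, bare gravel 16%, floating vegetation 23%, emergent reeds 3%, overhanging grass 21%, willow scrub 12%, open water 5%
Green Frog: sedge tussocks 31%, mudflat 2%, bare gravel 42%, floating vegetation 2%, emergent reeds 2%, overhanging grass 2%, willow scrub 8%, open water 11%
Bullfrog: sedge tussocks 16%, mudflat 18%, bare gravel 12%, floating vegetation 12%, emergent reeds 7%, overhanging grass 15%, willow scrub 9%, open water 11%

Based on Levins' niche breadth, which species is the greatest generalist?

Convert percentages to proportions (divide by 100).
Σp_Pickᵢ² = 0.10² + 0.10² + 0.16² + 0.23² + 0.03² + 0.21² + 0.12² + 0.05² = 0.0100 + 0.0100 + 0.0256 + 0.0529 + 0.0009 + 0.0441 + 0.0144 + 0.0025 = 0.1604
B_Pick = 1 / 0.1604 = 6.2344
Σp_Greeᵢ² = 0.31² + 0.02² + 0.42² + 0.02² + 0.02² + 0.02² + 0.08² + 0.11² = 0.0961 + 0.0004 + 0.1764 + 0.0004 + 0.0004 + 0.0004 + 0.0064 + 0.0121 = 0.2926
B_Gree = 1 / 0.2926 = 3.4176
Σp_Bullᵢ² = 0.16² + 0.18² + 0.12² + 0.12² + 0.07² + 0.15² + 0.09² + 0.11² = 0.0256 + 0.0324 + 0.0144 + 0.0144 + 0.0049 + 0.0225 + 0.0081 + 0.0121 = 0.1344
B_Bull = 1 / 0.1344 = 7.4405
Highest B → broadest niche (most generalist): Bullfrog (B = 7.44).

Bullfrog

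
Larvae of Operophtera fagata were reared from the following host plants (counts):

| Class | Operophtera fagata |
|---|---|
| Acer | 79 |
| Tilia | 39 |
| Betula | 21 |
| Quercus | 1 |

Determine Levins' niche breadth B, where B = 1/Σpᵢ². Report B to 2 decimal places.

2.39

Proportions for Operophtera fagata (n=140): 79/140=0.5643, 39/140=0.2786, 21/140=0.1500, 1/140=0.0071
Σpᵢ² = 0.5643² + 0.2786² + 0.1500² + 0.0071² = 0.318434 + 0.077618 + 0.022500 + 0.000050 = 0.418602
B = 1 / 0.418602 = 2.3889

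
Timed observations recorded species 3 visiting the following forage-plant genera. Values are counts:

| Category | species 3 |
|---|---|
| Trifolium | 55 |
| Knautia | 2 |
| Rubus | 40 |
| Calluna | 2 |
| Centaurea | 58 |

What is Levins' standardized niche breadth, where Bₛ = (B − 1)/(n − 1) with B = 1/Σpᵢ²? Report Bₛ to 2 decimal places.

Proportions for species 3 (n=157): 55/157=0.3503, 2/157=0.0127, 40/157=0.2548, 2/157=0.0127, 58/157=0.3694
Σpᵢ² = 0.3503² + 0.0127² + 0.2548² + 0.0127² + 0.3694² = 0.122710 + 0.000161 + 0.064923 + 0.000161 + 0.136456 = 0.324411
B = 1 / 0.324411 = 3.0825
Bₛ = (B − 1)/(n − 1) = (3.0825 − 1)/(5 − 1) = 2.0825/4 = 0.5206

0.52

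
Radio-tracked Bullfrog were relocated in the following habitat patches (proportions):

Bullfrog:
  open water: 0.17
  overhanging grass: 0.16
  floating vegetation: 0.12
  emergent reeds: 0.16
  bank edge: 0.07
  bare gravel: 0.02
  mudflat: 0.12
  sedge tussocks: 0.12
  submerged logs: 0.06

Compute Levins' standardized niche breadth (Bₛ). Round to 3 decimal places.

Σpᵢ² = 0.17² + 0.16² + 0.12² + 0.16² + 0.07² + 0.02² + 0.12² + 0.12² + 0.06² = 0.0289 + 0.0256 + 0.0144 + 0.0256 + 0.0049 + 0.0004 + 0.0144 + 0.0144 + 0.0036 = 0.1322
B = 1 / 0.1322 = 7.56430
Bₛ = (B − 1)/(n − 1) = (7.56430 − 1)/(9 − 1) = 6.56430/8 = 0.82054

0.821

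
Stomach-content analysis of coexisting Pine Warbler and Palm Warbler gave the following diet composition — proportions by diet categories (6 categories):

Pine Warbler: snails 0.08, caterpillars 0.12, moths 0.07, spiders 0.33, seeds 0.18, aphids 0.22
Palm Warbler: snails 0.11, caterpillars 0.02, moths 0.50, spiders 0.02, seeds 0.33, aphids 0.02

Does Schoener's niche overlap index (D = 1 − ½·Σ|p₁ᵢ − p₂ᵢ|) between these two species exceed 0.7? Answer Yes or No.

Σ|p₁ᵢ − p₂ᵢ| = 0.03 + 0.10 + 0.43 + 0.31 + 0.15 + 0.20 = 1.22
D = 1 − ½ × 1.22 = 1 − 0.610 = 0.3900
D = 0.3900 < 0.7 → No.

No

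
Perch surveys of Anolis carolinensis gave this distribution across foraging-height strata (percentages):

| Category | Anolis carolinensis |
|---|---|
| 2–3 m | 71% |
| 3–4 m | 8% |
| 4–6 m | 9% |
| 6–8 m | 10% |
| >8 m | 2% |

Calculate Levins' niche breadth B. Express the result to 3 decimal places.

1.890

Convert percentages to proportions (divide by 100).
Σpᵢ² = 0.71² + 0.08² + 0.09² + 0.10² + 0.02² = 0.5041 + 0.0064 + 0.0081 + 0.0100 + 0.0004 = 0.5290
B = 1 / 0.5290 = 1.89036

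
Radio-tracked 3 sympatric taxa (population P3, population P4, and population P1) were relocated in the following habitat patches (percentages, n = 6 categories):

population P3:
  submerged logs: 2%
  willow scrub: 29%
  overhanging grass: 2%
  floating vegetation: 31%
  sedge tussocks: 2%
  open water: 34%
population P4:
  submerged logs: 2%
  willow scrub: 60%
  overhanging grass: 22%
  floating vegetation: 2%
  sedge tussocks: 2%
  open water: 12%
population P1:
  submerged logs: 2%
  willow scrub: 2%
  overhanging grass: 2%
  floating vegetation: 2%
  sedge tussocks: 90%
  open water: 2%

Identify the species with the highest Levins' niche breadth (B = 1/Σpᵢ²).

population P3

Convert percentages to proportions (divide by 100).
Σp_P3ᵢ² = 0.02² + 0.29² + 0.02² + 0.31² + 0.02² + 0.34² = 0.0004 + 0.0841 + 0.0004 + 0.0961 + 0.0004 + 0.1156 = 0.2970
B_P3 = 1 / 0.2970 = 3.3670
Σp_P4ᵢ² = 0.02² + 0.60² + 0.22² + 0.02² + 0.02² + 0.12² = 0.0004 + 0.3600 + 0.0484 + 0.0004 + 0.0004 + 0.0144 = 0.4240
B_P4 = 1 / 0.4240 = 2.3585
Σp_P1ᵢ² = 0.02² + 0.02² + 0.02² + 0.02² + 0.90² + 0.02² = 0.0004 + 0.0004 + 0.0004 + 0.0004 + 0.8100 + 0.0004 = 0.8120
B_P1 = 1 / 0.8120 = 1.2315
Highest B → broadest niche (most generalist): population P3 (B = 3.37).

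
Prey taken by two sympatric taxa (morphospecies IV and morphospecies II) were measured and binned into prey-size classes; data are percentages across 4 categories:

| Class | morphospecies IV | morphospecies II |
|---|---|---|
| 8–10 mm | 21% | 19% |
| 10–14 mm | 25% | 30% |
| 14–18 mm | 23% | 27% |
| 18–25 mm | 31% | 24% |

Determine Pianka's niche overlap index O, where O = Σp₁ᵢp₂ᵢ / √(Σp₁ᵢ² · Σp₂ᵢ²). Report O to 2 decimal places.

Convert percentages to proportions (divide by 100).
Σ p₁ᵢp₂ᵢ = 0.0399 + 0.0750 + 0.0621 + 0.0744 = 0.2514
Σp_1ᵢ² = 0.21² + 0.25² + 0.23² + 0.31² = 0.0441 + 0.0625 + 0.0529 + 0.0961 = 0.2556
Σp_2ᵢ² = 0.19² + 0.30² + 0.27² + 0.24² = 0.0361 + 0.0900 + 0.0729 + 0.0576 = 0.2566
O = 0.2514 / √(0.2556 × 0.2566) = 0.2514 / 0.25610 = 0.9816

0.98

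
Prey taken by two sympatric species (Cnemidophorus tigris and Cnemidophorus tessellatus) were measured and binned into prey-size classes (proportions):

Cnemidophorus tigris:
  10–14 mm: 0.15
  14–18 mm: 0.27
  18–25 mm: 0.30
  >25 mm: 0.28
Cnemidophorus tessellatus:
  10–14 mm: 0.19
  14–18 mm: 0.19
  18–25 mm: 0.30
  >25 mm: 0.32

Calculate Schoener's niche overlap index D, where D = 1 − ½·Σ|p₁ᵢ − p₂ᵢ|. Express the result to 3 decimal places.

Σ|p₁ᵢ − p₂ᵢ| = 0.04 + 0.08 + 0.00 + 0.04 = 0.16
D = 1 − ½ × 0.16 = 1 − 0.080 = 0.92000

0.920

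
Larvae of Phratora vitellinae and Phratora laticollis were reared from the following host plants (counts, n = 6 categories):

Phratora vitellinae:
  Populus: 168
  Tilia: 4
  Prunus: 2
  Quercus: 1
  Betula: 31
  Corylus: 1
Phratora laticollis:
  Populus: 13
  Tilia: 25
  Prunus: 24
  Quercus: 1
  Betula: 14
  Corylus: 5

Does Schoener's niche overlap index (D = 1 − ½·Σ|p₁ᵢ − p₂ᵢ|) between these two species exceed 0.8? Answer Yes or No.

Proportions for Phratora vitellinae (n=207): 168/207=0.8116, 4/207=0.0193, 2/207=0.0097, 1/207=0.0048, 31/207=0.1498, 1/207=0.0048
Proportions for Phratora laticollis (n=82): 13/82=0.1585, 25/82=0.3049, 24/82=0.2927, 1/82=0.0122, 14/82=0.1707, 5/82=0.0610
Σ|p₁ᵢ − p₂ᵢ| = 0.6531 + 0.2856 + 0.2830 + 0.0074 + 0.0209 + 0.0562 = 1.3062
D = 1 − ½ × 1.3062 = 1 − 0.65310 = 0.34690
D = 0.34690 < 0.8 → No.

No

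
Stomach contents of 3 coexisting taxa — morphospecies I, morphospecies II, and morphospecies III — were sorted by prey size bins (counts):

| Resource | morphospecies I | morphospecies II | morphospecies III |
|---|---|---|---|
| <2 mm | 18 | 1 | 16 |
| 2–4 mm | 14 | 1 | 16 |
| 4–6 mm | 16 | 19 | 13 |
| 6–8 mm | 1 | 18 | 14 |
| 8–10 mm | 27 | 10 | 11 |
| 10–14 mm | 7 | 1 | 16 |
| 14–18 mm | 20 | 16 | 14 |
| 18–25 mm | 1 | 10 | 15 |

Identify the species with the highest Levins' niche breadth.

Proportions for morphospecies I (n=104): 18/104=0.1731, 14/104=0.1346, 16/104=0.1538, 1/104=0.0096, 27/104=0.2596, 7/104=0.0673, 20/104=0.1923, 1/104=0.0096
Proportions for morphospecies II (n=76): 1/76=0.0132, 1/76=0.0132, 19/76=0.2500, 18/76=0.2368, 10/76=0.1316, 1/76=0.0132, 16/76=0.2105, 10/76=0.1316
Proportions for morphospecies III (n=115): 16/115=0.1391, 16/115=0.1391, 13/115=0.1130, 14/115=0.1217, 11/115=0.0957, 16/115=0.1391, 14/115=0.1217, 15/115=0.1304
Σp_Iᵢ² = 0.1731² + 0.1346² + 0.1538² + 0.0096² + 0.2596² + 0.0673² + 0.1923² + 0.0096² = 0.029964 + 0.018117 + 0.023654 + 0.000092 + 0.067392 + 0.004529 + 0.036979 + 0.000092 = 0.180819
B_I = 1 / 0.180819 = 5.5304
Σp_IIᵢ² = 0.0132² + 0.0132² + 0.2500² + 0.2368² + 0.1316² + 0.0132² + 0.2105² + 0.1316² = 0.000174 + 0.000174 + 0.062500 + 0.056074 + 0.017319 + 0.000174 + 0.044310 + 0.017319 = 0.198044
B_II = 1 / 0.198044 = 5.0494
Σp_IIIᵢ² = 0.1391² + 0.1391² + 0.1130² + 0.1217² + 0.0957² + 0.1391² + 0.1217² + 0.1304² = 0.019349 + 0.019349 + 0.012769 + 0.014811 + 0.009158 + 0.019349 + 0.014811 + 0.017004 = 0.126600
B_III = 1 / 0.126600 = 7.8989
Highest B → broadest niche (most generalist): morphospecies III (B = 7.90).

morphospecies III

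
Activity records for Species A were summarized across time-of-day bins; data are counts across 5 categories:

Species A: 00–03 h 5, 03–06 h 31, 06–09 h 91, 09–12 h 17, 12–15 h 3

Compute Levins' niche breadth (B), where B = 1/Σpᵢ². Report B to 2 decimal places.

2.26

Proportions for Species A (n=147): 5/147=0.0340, 31/147=0.2109, 91/147=0.6190, 17/147=0.1156, 3/147=0.0204
Σpᵢ² = 0.0340² + 0.2109² + 0.6190² + 0.1156² + 0.0204² = 0.001156 + 0.044479 + 0.383161 + 0.013363 + 0.000416 = 0.442575
B = 1 / 0.442575 = 2.2595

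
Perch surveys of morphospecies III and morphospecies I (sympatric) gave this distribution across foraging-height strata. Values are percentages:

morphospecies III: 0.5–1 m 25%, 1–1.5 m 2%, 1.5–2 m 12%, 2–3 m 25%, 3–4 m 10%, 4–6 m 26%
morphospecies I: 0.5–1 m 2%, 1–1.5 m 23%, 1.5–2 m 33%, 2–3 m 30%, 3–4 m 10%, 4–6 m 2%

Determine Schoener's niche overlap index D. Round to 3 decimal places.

Convert percentages to proportions (divide by 100).
Σ|p₁ᵢ − p₂ᵢ| = 0.23 + 0.21 + 0.21 + 0.05 + 0.00 + 0.24 = 0.94
D = 1 − ½ × 0.94 = 1 − 0.470 = 0.53000

0.530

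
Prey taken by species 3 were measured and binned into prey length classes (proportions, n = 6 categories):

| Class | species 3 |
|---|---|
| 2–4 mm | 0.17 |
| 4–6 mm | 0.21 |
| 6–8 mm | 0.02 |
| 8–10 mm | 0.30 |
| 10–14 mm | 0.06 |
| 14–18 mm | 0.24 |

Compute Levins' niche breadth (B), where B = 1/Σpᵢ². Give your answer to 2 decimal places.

4.45

Σpᵢ² = 0.17² + 0.21² + 0.02² + 0.30² + 0.06² + 0.24² = 0.0289 + 0.0441 + 0.0004 + 0.0900 + 0.0036 + 0.0576 = 0.2246
B = 1 / 0.2246 = 4.4524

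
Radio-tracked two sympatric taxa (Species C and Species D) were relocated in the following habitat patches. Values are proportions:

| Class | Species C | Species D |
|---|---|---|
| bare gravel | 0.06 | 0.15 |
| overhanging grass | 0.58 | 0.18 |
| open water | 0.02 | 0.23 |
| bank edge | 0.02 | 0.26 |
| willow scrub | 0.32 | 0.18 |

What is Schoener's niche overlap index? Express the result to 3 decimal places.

0.460

Σ|p₁ᵢ − p₂ᵢ| = 0.09 + 0.40 + 0.21 + 0.24 + 0.14 = 1.08
D = 1 − ½ × 1.08 = 1 − 0.540 = 0.46000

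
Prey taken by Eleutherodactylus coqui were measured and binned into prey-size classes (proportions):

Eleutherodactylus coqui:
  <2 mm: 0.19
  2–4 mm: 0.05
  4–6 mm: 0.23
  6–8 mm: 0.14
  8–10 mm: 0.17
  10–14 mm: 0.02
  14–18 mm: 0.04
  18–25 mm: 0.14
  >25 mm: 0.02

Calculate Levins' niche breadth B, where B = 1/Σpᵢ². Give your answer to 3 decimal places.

6.173

Σpᵢ² = 0.19² + 0.05² + 0.23² + 0.14² + 0.17² + 0.02² + 0.04² + 0.14² + 0.02² = 0.0361 + 0.0025 + 0.0529 + 0.0196 + 0.0289 + 0.0004 + 0.0016 + 0.0196 + 0.0004 = 0.1620
B = 1 / 0.1620 = 6.17284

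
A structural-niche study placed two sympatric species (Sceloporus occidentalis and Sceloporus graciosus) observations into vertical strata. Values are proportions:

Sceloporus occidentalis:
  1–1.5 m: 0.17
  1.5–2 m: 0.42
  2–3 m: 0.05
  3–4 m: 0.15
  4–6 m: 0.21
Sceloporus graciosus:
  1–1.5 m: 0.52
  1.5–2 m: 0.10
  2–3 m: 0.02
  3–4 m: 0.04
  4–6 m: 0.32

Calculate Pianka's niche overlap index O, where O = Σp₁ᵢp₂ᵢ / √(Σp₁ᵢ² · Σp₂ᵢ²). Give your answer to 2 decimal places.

0.63

Σ p₁ᵢp₂ᵢ = 0.0884 + 0.0420 + 0.0010 + 0.0060 + 0.0672 = 0.2046
Σp_1ᵢ² = 0.17² + 0.42² + 0.05² + 0.15² + 0.21² = 0.0289 + 0.1764 + 0.0025 + 0.0225 + 0.0441 = 0.2744
Σp_2ᵢ² = 0.52² + 0.10² + 0.02² + 0.04² + 0.32² = 0.2704 + 0.0100 + 0.0004 + 0.0016 + 0.1024 = 0.3848
O = 0.2046 / √(0.2744 × 0.3848) = 0.2046 / 0.32494 = 0.6297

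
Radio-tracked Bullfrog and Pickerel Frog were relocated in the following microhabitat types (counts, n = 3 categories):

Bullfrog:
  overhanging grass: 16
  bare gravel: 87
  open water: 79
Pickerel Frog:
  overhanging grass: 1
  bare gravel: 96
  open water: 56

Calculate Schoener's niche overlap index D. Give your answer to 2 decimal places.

Proportions for Bullfrog (n=182): 16/182=0.0879, 87/182=0.4780, 79/182=0.4341
Proportions for Pickerel Frog (n=153): 1/153=0.0065, 96/153=0.6275, 56/153=0.3660
Σ|p₁ᵢ − p₂ᵢ| = 0.0814 + 0.1495 + 0.0681 = 0.2990
D = 1 − ½ × 0.2990 = 1 − 0.14950 = 0.85050

0.85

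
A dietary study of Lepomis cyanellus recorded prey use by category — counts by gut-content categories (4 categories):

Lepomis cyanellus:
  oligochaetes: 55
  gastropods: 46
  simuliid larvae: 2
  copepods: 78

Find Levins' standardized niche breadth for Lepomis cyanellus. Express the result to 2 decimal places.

0.64

Proportions for Lepomis cyanellus (n=181): 55/181=0.3039, 46/181=0.2541, 2/181=0.0110, 78/181=0.4309
Σpᵢ² = 0.3039² + 0.2541² + 0.0110² + 0.4309² = 0.092355 + 0.064567 + 0.000121 + 0.185675 = 0.342718
B = 1 / 0.342718 = 2.9179
Bₛ = (B − 1)/(n − 1) = (2.9179 − 1)/(4 − 1) = 1.9179/3 = 0.6393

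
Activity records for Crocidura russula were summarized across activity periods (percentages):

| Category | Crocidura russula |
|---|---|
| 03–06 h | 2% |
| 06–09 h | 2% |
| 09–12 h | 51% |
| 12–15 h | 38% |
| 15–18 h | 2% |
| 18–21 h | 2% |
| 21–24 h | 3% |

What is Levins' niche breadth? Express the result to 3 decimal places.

Convert percentages to proportions (divide by 100).
Σpᵢ² = 0.02² + 0.02² + 0.51² + 0.38² + 0.02² + 0.02² + 0.03² = 0.0004 + 0.0004 + 0.2601 + 0.1444 + 0.0004 + 0.0004 + 0.0009 = 0.4070
B = 1 / 0.4070 = 2.45700

2.457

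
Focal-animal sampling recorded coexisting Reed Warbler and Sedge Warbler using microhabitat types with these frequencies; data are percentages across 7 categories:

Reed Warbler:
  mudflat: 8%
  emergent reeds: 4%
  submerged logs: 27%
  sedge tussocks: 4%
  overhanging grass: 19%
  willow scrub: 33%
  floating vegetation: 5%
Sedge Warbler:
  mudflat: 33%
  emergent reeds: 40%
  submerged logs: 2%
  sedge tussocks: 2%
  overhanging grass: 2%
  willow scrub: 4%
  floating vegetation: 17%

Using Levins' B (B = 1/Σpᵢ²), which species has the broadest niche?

Convert percentages to proportions (divide by 100).
Σp_Reedᵢ² = 0.08² + 0.04² + 0.27² + 0.04² + 0.19² + 0.33² + 0.05² = 0.0064 + 0.0016 + 0.0729 + 0.0016 + 0.0361 + 0.1089 + 0.0025 = 0.2300
B_Reed = 1 / 0.2300 = 4.3478
Σp_Sedgᵢ² = 0.33² + 0.40² + 0.02² + 0.02² + 0.02² + 0.04² + 0.17² = 0.1089 + 0.1600 + 0.0004 + 0.0004 + 0.0004 + 0.0016 + 0.0289 = 0.3006
B_Sedg = 1 / 0.3006 = 3.3267
Highest B → broadest niche (most generalist): Reed Warbler (B = 4.35).

Reed Warbler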